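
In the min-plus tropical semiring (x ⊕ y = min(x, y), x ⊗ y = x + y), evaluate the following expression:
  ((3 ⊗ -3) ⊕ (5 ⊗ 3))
((3 ⊗ -3) ⊕ (5 ⊗ 3)) = 0

Expand innermost to outermost. Recall ⊕ takes the minimum of its arguments and ⊗ takes their sum. Working out the expression ((3 ⊗ -3) ⊕ (5 ⊗ 3)) gives 0.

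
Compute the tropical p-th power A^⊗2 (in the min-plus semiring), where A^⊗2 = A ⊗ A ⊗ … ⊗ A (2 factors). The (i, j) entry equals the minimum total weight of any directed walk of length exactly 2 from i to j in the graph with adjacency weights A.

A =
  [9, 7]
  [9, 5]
A^⊗2 =
  [16, 12]
  [14, 10]

Each entry (A^⊗2)_ij equals the minimum over all length-2 walks i = v_0 → v_1 → … → v_2 = j of Σ_t A[v_t][v_{t+1}]. For example, for (i, j) = (0, 1) we minimise over 2 possible intermediate vertex sequences; the minimum is 12, attained along the walk 0 → 1 → 1.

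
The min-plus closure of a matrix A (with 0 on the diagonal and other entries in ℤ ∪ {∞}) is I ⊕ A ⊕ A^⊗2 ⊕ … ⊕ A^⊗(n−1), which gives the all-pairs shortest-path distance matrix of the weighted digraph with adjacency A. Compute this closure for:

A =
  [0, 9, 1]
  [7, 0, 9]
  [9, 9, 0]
Closure =
  [0, 9, 1]
  [7, 0, 8]
  [9, 9, 0]

This is the Floyd-Warshall all-pairs shortest-path computation. For each intermediate vertex k = 0, 1, …, 2, update dist[i][j] ← min(dist[i][j], dist[i][k] + dist[k][j]). The final matrix gives, for each (i, j), the minimum total weight of any directed path from i to j (possibly empty when i = j).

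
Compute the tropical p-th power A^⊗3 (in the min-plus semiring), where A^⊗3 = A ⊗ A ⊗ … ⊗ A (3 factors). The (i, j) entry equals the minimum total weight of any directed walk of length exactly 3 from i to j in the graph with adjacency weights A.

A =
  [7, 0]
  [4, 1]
A^⊗3 =
  [5, 2]
  [6, 3]

Each entry (A^⊗3)_ij equals the minimum over all length-3 walks i = v_0 → v_1 → … → v_3 = j of Σ_t A[v_t][v_{t+1}]. For example, for (i, j) = (0, 1) we minimise over 4 possible intermediate vertex sequences; the minimum is 2, attained along the walk 0 → 1 → 1 → 1.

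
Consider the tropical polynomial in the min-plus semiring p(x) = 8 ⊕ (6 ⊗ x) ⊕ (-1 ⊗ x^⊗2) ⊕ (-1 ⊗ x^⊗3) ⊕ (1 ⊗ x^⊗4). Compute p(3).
p(3) = 5

A tropical monomial a ⊗ x^⊗i evaluates to a + i · x. Evaluating each term at x = 3:
  Term 0 contributes 8 + 0 · 3 = 8
  Term 1 contributes 6 + 1 · 3 = 9
  Term 2 contributes -1 + 2 · 3 = 5
  Term 3 contributes -1 + 3 · 3 = 8
  Term 4 contributes 1 + 4 · 3 = 13
p(3) = ⊕ of these = min[8, 9, 5, 8, 13] = 5.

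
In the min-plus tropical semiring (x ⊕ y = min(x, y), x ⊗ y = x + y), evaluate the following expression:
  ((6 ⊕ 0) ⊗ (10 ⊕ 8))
((6 ⊕ 0) ⊗ (10 ⊕ 8)) = 8

Expand innermost to outermost. Recall ⊕ takes the minimum of its arguments and ⊗ takes their sum. Working out the expression ((6 ⊕ 0) ⊗ (10 ⊕ 8)) gives 8.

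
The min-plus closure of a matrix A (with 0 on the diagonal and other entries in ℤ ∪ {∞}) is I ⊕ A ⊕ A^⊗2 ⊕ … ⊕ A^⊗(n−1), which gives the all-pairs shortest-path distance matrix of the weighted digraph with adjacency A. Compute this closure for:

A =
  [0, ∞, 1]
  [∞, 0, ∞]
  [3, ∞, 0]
Closure =
  [0, ∞, 1]
  [∞, 0, ∞]
  [3, ∞, 0]

This is the Floyd-Warshall all-pairs shortest-path computation. For each intermediate vertex k = 0, 1, …, 2, update dist[i][j] ← min(dist[i][j], dist[i][k] + dist[k][j]). The final matrix gives, for each (i, j), the minimum total weight of any directed path from i to j (possibly empty when i = j).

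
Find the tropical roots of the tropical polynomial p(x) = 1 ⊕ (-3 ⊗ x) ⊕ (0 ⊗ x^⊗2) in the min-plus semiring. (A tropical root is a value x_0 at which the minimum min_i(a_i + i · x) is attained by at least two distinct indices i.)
Roots: {-3, 4}

Each tropical root is a break point of the lower envelope of the lines y = a_i + i · x (there are 3 lines, with slopes 0, 1, ..., 2). Only the lines that attain the minimum somewhere contribute to roots; other lines are dominated. Here the surviving (envelope) indices are i = 2, i = 1, i = 0.
Intersections between consecutive envelope lines give the roots: for adjacent envelope indices i < j the intersection is x = (a_i − a_j) / (j − i). Reading off the sorted break points: {-3, 4}.
Verification: at each break x_0, at least two indices attain the minimum of min_i(a_i + i · x_0).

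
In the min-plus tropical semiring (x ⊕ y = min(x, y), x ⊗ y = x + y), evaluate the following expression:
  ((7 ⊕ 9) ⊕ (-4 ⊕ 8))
((7 ⊕ 9) ⊕ (-4 ⊕ 8)) = -4

Expand innermost to outermost. Recall ⊕ takes the minimum of its arguments and ⊗ takes their sum. Working out the expression ((7 ⊕ 9) ⊕ (-4 ⊕ 8)) gives -4.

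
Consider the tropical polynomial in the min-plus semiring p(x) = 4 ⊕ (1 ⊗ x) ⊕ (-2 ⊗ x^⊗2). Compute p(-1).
p(-1) = -4

A tropical monomial a ⊗ x^⊗i evaluates to a + i · x. Evaluating each term at x = -1:
  Term 0 contributes 4 + 0 · -1 = 4
  Term 1 contributes 1 + 1 · -1 = 0
  Term 2 contributes -2 + 2 · -1 = -4
p(-1) = ⊕ of these = min[4, 0, -4] = -4.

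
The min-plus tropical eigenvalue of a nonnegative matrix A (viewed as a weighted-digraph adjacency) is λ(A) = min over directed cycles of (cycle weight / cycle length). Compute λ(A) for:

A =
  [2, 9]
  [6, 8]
λ(A) = 2

Enumerate directed cycles and compute their means (weight / length). Sample:
  cycle 0 → 0: weight = 2, length = 1, mean = 2/1 ≈ 2.000
  cycle 1 → 1: weight = 8, length = 1, mean = 8/1 ≈ 8.000
  cycle 0 → 1 → 0: weight = 15, length = 2, mean = 15/2 ≈ 7.500
  cycle 1 → 0 → 1: weight = 15, length = 2, mean = 15/2 ≈ 7.500
Minimum mean = 2.000, attained e.g. along the cycle 0 → 0 with weight 2 and length 1. So λ(A) = 2/1 = 2.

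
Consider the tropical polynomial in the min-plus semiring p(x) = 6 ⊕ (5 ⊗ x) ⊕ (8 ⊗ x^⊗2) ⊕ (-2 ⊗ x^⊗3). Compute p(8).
p(8) = 6

A tropical monomial a ⊗ x^⊗i evaluates to a + i · x. Evaluating each term at x = 8:
  Term 0 contributes 6 + 0 · 8 = 6
  Term 1 contributes 5 + 1 · 8 = 13
  Term 2 contributes 8 + 2 · 8 = 24
  Term 3 contributes -2 + 3 · 8 = 22
p(8) = ⊕ of these = min[6, 13, 24, 22] = 6.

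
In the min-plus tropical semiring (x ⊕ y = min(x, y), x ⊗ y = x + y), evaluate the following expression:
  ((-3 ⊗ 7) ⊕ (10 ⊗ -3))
((-3 ⊗ 7) ⊕ (10 ⊗ -3)) = 4

Expand innermost to outermost. Recall ⊕ takes the minimum of its arguments and ⊗ takes their sum. Working out the expression ((-3 ⊗ 7) ⊕ (10 ⊗ -3)) gives 4.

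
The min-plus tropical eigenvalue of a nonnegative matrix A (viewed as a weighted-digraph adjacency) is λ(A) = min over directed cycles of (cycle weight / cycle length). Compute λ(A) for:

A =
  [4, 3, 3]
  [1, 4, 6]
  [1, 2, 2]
λ(A) = 2

Enumerate directed cycles and compute their means (weight / length). Sample:
  cycle 0 → 0: weight = 4, length = 1, mean = 4/1 ≈ 4.000
  cycle 1 → 1: weight = 4, length = 1, mean = 4/1 ≈ 4.000
  cycle 2 → 2: weight = 2, length = 1, mean = 2/1 ≈ 2.000
  cycle 0 → 1 → 0: weight = 4, length = 2, mean = 4/2 ≈ 2.000
  cycle 0 → 2 → 0: weight = 4, length = 2, mean = 4/2 ≈ 2.000
  cycle 1 → 0 → 1: weight = 4, length = 2, mean = 4/2 ≈ 2.000
Minimum mean = 2.000, attained e.g. along the cycle 2 → 2 with weight 2 and length 1. So λ(A) = 2/1 = 2.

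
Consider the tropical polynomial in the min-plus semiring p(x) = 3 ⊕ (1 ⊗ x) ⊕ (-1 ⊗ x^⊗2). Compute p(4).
p(4) = 3

A tropical monomial a ⊗ x^⊗i evaluates to a + i · x. Evaluating each term at x = 4:
  Term 0 contributes 3 + 0 · 4 = 3
  Term 1 contributes 1 + 1 · 4 = 5
  Term 2 contributes -1 + 2 · 4 = 7
p(4) = ⊕ of these = min[3, 5, 7] = 3.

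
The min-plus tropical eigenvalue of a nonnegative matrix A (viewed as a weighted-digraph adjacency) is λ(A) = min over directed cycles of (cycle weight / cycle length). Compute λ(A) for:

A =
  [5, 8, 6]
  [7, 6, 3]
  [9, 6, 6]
λ(A) = 9/2

Enumerate directed cycles and compute their means (weight / length). Sample:
  cycle 0 → 0: weight = 5, length = 1, mean = 5/1 ≈ 5.000
  cycle 1 → 1: weight = 6, length = 1, mean = 6/1 ≈ 6.000
  cycle 2 → 2: weight = 6, length = 1, mean = 6/1 ≈ 6.000
  cycle 0 → 1 → 0: weight = 15, length = 2, mean = 15/2 ≈ 7.500
  cycle 0 → 2 → 0: weight = 15, length = 2, mean = 15/2 ≈ 7.500
  cycle 1 → 0 → 1: weight = 15, length = 2, mean = 15/2 ≈ 7.500
Minimum mean = 4.500, attained e.g. along the cycle 1 → 2 → 1 with weight 9 and length 2. So λ(A) = 9/2 = 9/2.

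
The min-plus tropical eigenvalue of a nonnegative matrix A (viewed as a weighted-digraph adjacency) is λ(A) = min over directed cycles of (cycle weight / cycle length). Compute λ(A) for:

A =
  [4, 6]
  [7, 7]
λ(A) = 4

Enumerate directed cycles and compute their means (weight / length). Sample:
  cycle 0 → 0: weight = 4, length = 1, mean = 4/1 ≈ 4.000
  cycle 1 → 1: weight = 7, length = 1, mean = 7/1 ≈ 7.000
  cycle 0 → 1 → 0: weight = 13, length = 2, mean = 13/2 ≈ 6.500
  cycle 1 → 0 → 1: weight = 13, length = 2, mean = 13/2 ≈ 6.500
Minimum mean = 4.000, attained e.g. along the cycle 0 → 0 with weight 4 and length 1. So λ(A) = 4/1 = 4.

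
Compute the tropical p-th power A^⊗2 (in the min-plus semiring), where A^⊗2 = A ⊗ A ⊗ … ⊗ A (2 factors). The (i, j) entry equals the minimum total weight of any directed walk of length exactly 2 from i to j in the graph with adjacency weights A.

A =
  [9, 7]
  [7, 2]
A^⊗2 =
  [14, 9]
  [9, 4]

Each entry (A^⊗2)_ij equals the minimum over all length-2 walks i = v_0 → v_1 → … → v_2 = j of Σ_t A[v_t][v_{t+1}]. For example, for (i, j) = (0, 1) we minimise over 2 possible intermediate vertex sequences; the minimum is 9, attained along the walk 0 → 1 → 1.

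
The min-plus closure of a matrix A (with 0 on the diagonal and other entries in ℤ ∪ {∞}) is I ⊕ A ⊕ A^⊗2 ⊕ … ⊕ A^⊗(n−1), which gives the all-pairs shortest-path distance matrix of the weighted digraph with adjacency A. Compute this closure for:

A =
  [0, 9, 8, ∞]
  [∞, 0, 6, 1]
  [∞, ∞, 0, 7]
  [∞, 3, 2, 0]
Closure =
  [0, 9, 8, 10]
  [∞, 0, 3, 1]
  [∞, 10, 0, 7]
  [∞, 3, 2, 0]

This is the Floyd-Warshall all-pairs shortest-path computation. For each intermediate vertex k = 0, 1, …, 3, update dist[i][j] ← min(dist[i][j], dist[i][k] + dist[k][j]). The final matrix gives, for each (i, j), the minimum total weight of any directed path from i to j (possibly empty when i = j).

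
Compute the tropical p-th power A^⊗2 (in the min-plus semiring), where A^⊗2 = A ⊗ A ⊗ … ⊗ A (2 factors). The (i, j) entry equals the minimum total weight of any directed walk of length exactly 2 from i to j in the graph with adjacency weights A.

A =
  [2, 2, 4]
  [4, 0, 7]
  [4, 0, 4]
A^⊗2 =
  [4, 2, 6]
  [4, 0, 7]
  [4, 0, 7]

Each entry (A^⊗2)_ij equals the minimum over all length-2 walks i = v_0 → v_1 → … → v_2 = j of Σ_t A[v_t][v_{t+1}]. For example, for (i, j) = (0, 2) we minimise over 3 possible intermediate vertex sequences; the minimum is 6, attained along the walk 0 → 0 → 2.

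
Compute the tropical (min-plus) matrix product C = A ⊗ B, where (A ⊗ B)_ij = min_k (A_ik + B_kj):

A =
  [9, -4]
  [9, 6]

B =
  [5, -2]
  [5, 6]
A ⊗ B =
  [1, 2]
  [11, 7]

Apply the min-plus product entry-by-entry:
  C[0][0] = min over k of (A[0][0] + B[0][0] = 9 + 5 = 14, A[0][1] + B[1][0] = -4 + 5 = 1) = 1 (attained at k = 1)
  C[0][1] = min over k of (A[0][0] + B[0][1] = 9 + -2 = 7, A[0][1] + B[1][1] = -4 + 6 = 2) = 2 (attained at k = 1)
  C[1][0] = min over k of (A[1][0] + B[0][0] = 9 + 5 = 14, A[1][1] + B[1][0] = 6 + 5 = 11) = 11 (attained at k = 1)
  C[1][1] = min over k of (A[1][0] + B[0][1] = 9 + -2 = 7, A[1][1] + B[1][1] = 6 + 6 = 12) = 7 (attained at k = 0)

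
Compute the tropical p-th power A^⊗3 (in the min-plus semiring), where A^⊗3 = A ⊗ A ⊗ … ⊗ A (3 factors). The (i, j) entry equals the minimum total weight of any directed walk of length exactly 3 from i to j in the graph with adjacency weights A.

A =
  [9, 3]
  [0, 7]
A^⊗3 =
  [10, 6]
  [3, 10]

Each entry (A^⊗3)_ij equals the minimum over all length-3 walks i = v_0 → v_1 → … → v_3 = j of Σ_t A[v_t][v_{t+1}]. For example, for (i, j) = (0, 1) we minimise over 4 possible intermediate vertex sequences; the minimum is 6, attained along the walk 0 → 1 → 0 → 1.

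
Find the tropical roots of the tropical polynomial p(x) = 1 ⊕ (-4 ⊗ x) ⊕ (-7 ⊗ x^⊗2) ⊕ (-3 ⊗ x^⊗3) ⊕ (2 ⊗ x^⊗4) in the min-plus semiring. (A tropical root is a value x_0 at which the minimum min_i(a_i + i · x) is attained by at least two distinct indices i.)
Roots: {-5, -4, 3, 5}

Each tropical root is a break point of the lower envelope of the lines y = a_i + i · x (there are 5 lines, with slopes 0, 1, ..., 4). Only the lines that attain the minimum somewhere contribute to roots; other lines are dominated. Here the surviving (envelope) indices are i = 4, i = 3, i = 2, i = 1, i = 0.
Intersections between consecutive envelope lines give the roots: for adjacent envelope indices i < j the intersection is x = (a_i − a_j) / (j − i). Reading off the sorted break points: {-5, -4, 3, 5}.
Verification: at each break x_0, at least two indices attain the minimum of min_i(a_i + i · x_0).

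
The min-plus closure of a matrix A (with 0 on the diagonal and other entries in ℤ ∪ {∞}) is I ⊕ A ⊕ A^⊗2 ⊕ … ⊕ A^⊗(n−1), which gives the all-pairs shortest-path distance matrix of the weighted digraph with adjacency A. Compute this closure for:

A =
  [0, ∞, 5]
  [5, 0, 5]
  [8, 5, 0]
Closure =
  [0, 10, 5]
  [5, 0, 5]
  [8, 5, 0]

This is the Floyd-Warshall all-pairs shortest-path computation. For each intermediate vertex k = 0, 1, …, 2, update dist[i][j] ← min(dist[i][j], dist[i][k] + dist[k][j]). The final matrix gives, for each (i, j), the minimum total weight of any directed path from i to j (possibly empty when i = j).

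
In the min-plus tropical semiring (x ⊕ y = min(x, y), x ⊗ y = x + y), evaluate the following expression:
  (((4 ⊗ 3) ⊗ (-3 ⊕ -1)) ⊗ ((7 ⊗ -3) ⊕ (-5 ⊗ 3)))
(((4 ⊗ 3) ⊗ (-3 ⊕ -1)) ⊗ ((7 ⊗ -3) ⊕ (-5 ⊗ 3))) = 2

Expand innermost to outermost. Recall ⊕ takes the minimum of its arguments and ⊗ takes their sum. Working out the expression (((4 ⊗ 3) ⊗ (-3 ⊕ -1)) ⊗ ((7 ⊗ -3) ⊕ (-5 ⊗ 3))) gives 2.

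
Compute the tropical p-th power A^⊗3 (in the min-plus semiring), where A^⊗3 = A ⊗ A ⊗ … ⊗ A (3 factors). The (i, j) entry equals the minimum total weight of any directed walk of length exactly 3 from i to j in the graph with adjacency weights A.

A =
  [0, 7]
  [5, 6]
A^⊗3 =
  [0, 7]
  [5, 12]

Each entry (A^⊗3)_ij equals the minimum over all length-3 walks i = v_0 → v_1 → … → v_3 = j of Σ_t A[v_t][v_{t+1}]. For example, for (i, j) = (0, 1) we minimise over 4 possible intermediate vertex sequences; the minimum is 7, attained along the walk 0 → 0 → 0 → 1.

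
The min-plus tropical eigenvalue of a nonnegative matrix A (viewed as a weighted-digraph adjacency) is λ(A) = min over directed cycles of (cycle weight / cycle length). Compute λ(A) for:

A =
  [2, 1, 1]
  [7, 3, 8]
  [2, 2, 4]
λ(A) = 3/2

Enumerate directed cycles and compute their means (weight / length). Sample:
  cycle 0 → 0: weight = 2, length = 1, mean = 2/1 ≈ 2.000
  cycle 1 → 1: weight = 3, length = 1, mean = 3/1 ≈ 3.000
  cycle 2 → 2: weight = 4, length = 1, mean = 4/1 ≈ 4.000
  cycle 0 → 1 → 0: weight = 8, length = 2, mean = 8/2 ≈ 4.000
  cycle 0 → 2 → 0: weight = 3, length = 2, mean = 3/2 ≈ 1.500
  cycle 1 → 0 → 1: weight = 8, length = 2, mean = 8/2 ≈ 4.000
Minimum mean = 1.500, attained e.g. along the cycle 0 → 2 → 0 with weight 3 and length 2. So λ(A) = 3/2 = 3/2.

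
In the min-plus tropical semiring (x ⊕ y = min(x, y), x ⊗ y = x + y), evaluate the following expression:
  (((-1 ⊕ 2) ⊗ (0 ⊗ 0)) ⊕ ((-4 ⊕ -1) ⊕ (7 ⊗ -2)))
(((-1 ⊕ 2) ⊗ (0 ⊗ 0)) ⊕ ((-4 ⊕ -1) ⊕ (7 ⊗ -2))) = -4

Expand innermost to outermost. Recall ⊕ takes the minimum of its arguments and ⊗ takes their sum. Working out the expression (((-1 ⊕ 2) ⊗ (0 ⊗ 0)) ⊕ ((-4 ⊕ -1) ⊕ (7 ⊗ -2))) gives -4.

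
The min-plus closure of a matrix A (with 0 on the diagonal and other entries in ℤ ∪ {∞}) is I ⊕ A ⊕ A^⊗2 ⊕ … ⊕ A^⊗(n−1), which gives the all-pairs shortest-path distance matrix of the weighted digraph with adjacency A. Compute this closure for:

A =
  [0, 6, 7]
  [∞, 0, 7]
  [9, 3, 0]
Closure =
  [0, 6, 7]
  [16, 0, 7]
  [9, 3, 0]

This is the Floyd-Warshall all-pairs shortest-path computation. For each intermediate vertex k = 0, 1, …, 2, update dist[i][j] ← min(dist[i][j], dist[i][k] + dist[k][j]). The final matrix gives, for each (i, j), the minimum total weight of any directed path from i to j (possibly empty when i = j).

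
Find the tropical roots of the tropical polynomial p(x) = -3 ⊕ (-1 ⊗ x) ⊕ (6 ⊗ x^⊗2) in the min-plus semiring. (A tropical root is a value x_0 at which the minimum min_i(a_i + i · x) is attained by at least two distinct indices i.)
Roots: {-7, -2}

Each tropical root is a break point of the lower envelope of the lines y = a_i + i · x (there are 3 lines, with slopes 0, 1, ..., 2). Only the lines that attain the minimum somewhere contribute to roots; other lines are dominated. Here the surviving (envelope) indices are i = 2, i = 1, i = 0.
Intersections between consecutive envelope lines give the roots: for adjacent envelope indices i < j the intersection is x = (a_i − a_j) / (j − i). Reading off the sorted break points: {-7, -2}.
Verification: at each break x_0, at least two indices attain the minimum of min_i(a_i + i · x_0).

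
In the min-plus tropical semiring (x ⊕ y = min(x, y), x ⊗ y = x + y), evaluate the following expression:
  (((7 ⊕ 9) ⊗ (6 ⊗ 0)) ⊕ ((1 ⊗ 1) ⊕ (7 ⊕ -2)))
(((7 ⊕ 9) ⊗ (6 ⊗ 0)) ⊕ ((1 ⊗ 1) ⊕ (7 ⊕ -2))) = -2

Expand innermost to outermost. Recall ⊕ takes the minimum of its arguments and ⊗ takes their sum. Working out the expression (((7 ⊕ 9) ⊗ (6 ⊗ 0)) ⊕ ((1 ⊗ 1) ⊕ (7 ⊕ -2))) gives -2.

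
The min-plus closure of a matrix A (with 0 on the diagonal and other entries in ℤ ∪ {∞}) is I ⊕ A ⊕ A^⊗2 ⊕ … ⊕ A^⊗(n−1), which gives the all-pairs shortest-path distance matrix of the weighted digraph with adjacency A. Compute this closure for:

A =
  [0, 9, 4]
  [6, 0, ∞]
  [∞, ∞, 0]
Closure =
  [0, 9, 4]
  [6, 0, 10]
  [∞, ∞, 0]

This is the Floyd-Warshall all-pairs shortest-path computation. For each intermediate vertex k = 0, 1, …, 2, update dist[i][j] ← min(dist[i][j], dist[i][k] + dist[k][j]). The final matrix gives, for each (i, j), the minimum total weight of any directed path from i to j (possibly empty when i = j).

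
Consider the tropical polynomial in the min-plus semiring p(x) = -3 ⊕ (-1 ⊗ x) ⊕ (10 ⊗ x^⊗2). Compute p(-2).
p(-2) = -3

A tropical monomial a ⊗ x^⊗i evaluates to a + i · x. Evaluating each term at x = -2:
  Term 0 contributes -3 + 0 · -2 = -3
  Term 1 contributes -1 + 1 · -2 = -3
  Term 2 contributes 10 + 2 · -2 = 6
p(-2) = ⊕ of these = min[-3, -3, 6] = -3.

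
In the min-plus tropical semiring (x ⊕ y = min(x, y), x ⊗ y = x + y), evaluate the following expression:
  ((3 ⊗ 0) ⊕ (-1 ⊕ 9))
((3 ⊗ 0) ⊕ (-1 ⊕ 9)) = -1

Expand innermost to outermost. Recall ⊕ takes the minimum of its arguments and ⊗ takes their sum. Working out the expression ((3 ⊗ 0) ⊕ (-1 ⊕ 9)) gives -1.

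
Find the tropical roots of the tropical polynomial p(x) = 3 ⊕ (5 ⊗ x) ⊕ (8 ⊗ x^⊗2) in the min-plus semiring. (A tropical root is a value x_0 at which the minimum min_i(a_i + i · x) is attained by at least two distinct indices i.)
Roots: {-3, -2}

Each tropical root is a break point of the lower envelope of the lines y = a_i + i · x (there are 3 lines, with slopes 0, 1, ..., 2). Only the lines that attain the minimum somewhere contribute to roots; other lines are dominated. Here the surviving (envelope) indices are i = 2, i = 1, i = 0.
Intersections between consecutive envelope lines give the roots: for adjacent envelope indices i < j the intersection is x = (a_i − a_j) / (j − i). Reading off the sorted break points: {-3, -2}.
Verification: at each break x_0, at least two indices attain the minimum of min_i(a_i + i · x_0).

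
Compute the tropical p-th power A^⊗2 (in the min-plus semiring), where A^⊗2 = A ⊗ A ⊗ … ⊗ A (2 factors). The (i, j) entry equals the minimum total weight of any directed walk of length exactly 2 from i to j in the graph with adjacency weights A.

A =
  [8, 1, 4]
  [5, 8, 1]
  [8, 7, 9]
A^⊗2 =
  [6, 9, 2]
  [9, 6, 9]
  [12, 9, 8]

Each entry (A^⊗2)_ij equals the minimum over all length-2 walks i = v_0 → v_1 → … → v_2 = j of Σ_t A[v_t][v_{t+1}]. For example, for (i, j) = (0, 2) we minimise over 3 possible intermediate vertex sequences; the minimum is 2, attained along the walk 0 → 1 → 2.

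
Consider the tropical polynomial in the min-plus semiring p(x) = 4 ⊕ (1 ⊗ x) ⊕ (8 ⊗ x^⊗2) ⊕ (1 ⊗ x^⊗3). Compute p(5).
p(5) = 4

A tropical monomial a ⊗ x^⊗i evaluates to a + i · x. Evaluating each term at x = 5:
  Term 0 contributes 4 + 0 · 5 = 4
  Term 1 contributes 1 + 1 · 5 = 6
  Term 2 contributes 8 + 2 · 5 = 18
  Term 3 contributes 1 + 3 · 5 = 16
p(5) = ⊕ of these = min[4, 6, 18, 16] = 4.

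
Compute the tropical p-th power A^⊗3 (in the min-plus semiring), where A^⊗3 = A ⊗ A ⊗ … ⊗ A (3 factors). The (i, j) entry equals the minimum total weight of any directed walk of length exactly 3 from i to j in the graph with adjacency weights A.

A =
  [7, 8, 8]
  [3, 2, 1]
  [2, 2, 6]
A^⊗3 =
  [11, 11, 11]
  [5, 5, 4]
  [5, 5, 5]

Each entry (A^⊗3)_ij equals the minimum over all length-3 walks i = v_0 → v_1 → … → v_3 = j of Σ_t A[v_t][v_{t+1}]. For example, for (i, j) = (0, 2) we minimise over 9 possible intermediate vertex sequences; the minimum is 11, attained along the walk 0 → 1 → 1 → 2.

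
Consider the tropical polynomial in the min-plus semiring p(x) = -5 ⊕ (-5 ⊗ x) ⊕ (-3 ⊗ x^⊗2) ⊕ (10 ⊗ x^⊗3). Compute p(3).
p(3) = -5

A tropical monomial a ⊗ x^⊗i evaluates to a + i · x. Evaluating each term at x = 3:
  Term 0 contributes -5 + 0 · 3 = -5
  Term 1 contributes -5 + 1 · 3 = -2
  Term 2 contributes -3 + 2 · 3 = 3
  Term 3 contributes 10 + 3 · 3 = 19
p(3) = ⊕ of these = min[-5, -2, 3, 19] = -5.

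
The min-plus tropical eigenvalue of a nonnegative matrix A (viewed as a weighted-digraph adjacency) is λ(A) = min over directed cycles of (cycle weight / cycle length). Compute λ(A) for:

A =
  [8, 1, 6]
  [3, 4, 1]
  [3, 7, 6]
λ(A) = 5/3

Enumerate directed cycles and compute their means (weight / length). Sample:
  cycle 0 → 0: weight = 8, length = 1, mean = 8/1 ≈ 8.000
  cycle 1 → 1: weight = 4, length = 1, mean = 4/1 ≈ 4.000
  cycle 2 → 2: weight = 6, length = 1, mean = 6/1 ≈ 6.000
  cycle 0 → 1 → 0: weight = 4, length = 2, mean = 4/2 ≈ 2.000
  cycle 0 → 2 → 0: weight = 9, length = 2, mean = 9/2 ≈ 4.500
  cycle 1 → 0 → 1: weight = 4, length = 2, mean = 4/2 ≈ 2.000
Minimum mean = 1.667, attained e.g. along the cycle 0 → 1 → 2 → 0 with weight 5 and length 3. So λ(A) = 5/3 = 5/3.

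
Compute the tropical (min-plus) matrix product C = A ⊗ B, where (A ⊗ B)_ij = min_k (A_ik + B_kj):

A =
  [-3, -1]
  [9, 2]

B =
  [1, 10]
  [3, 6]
A ⊗ B =
  [-2, 5]
  [5, 8]

Apply the min-plus product entry-by-entry:
  C[0][0] = min over k of (A[0][0] + B[0][0] = -3 + 1 = -2, A[0][1] + B[1][0] = -1 + 3 = 2) = -2 (attained at k = 0)
  C[0][1] = min over k of (A[0][0] + B[0][1] = -3 + 10 = 7, A[0][1] + B[1][1] = -1 + 6 = 5) = 5 (attained at k = 1)
  C[1][0] = min over k of (A[1][0] + B[0][0] = 9 + 1 = 10, A[1][1] + B[1][0] = 2 + 3 = 5) = 5 (attained at k = 1)
  C[1][1] = min over k of (A[1][0] + B[0][1] = 9 + 10 = 19, A[1][1] + B[1][1] = 2 + 6 = 8) = 8 (attained at k = 1)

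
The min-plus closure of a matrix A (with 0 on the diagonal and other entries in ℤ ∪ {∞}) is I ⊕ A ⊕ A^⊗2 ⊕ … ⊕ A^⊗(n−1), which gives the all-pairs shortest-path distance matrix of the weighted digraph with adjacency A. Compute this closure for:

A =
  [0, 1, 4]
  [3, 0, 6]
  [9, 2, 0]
Closure =
  [0, 1, 4]
  [3, 0, 6]
  [5, 2, 0]

This is the Floyd-Warshall all-pairs shortest-path computation. For each intermediate vertex k = 0, 1, …, 2, update dist[i][j] ← min(dist[i][j], dist[i][k] + dist[k][j]). The final matrix gives, for each (i, j), the minimum total weight of any directed path from i to j (possibly empty when i = j).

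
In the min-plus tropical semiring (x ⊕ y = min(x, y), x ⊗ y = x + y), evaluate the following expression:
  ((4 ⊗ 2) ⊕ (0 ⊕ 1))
((4 ⊗ 2) ⊕ (0 ⊕ 1)) = 0

Expand innermost to outermost. Recall ⊕ takes the minimum of its arguments and ⊗ takes their sum. Working out the expression ((4 ⊗ 2) ⊕ (0 ⊕ 1)) gives 0.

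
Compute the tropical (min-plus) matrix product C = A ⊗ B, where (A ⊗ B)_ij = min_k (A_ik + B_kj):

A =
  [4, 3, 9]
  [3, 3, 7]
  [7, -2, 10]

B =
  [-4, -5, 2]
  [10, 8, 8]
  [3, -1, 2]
A ⊗ B =
  [0, -1, 6]
  [-1, -2, 5]
  [3, 2, 6]

Apply the min-plus product entry-by-entry:
  C[0][0] = min over k of (A[0][0] + B[0][0] = 4 + -4 = 0, A[0][1] + B[1][0] = 3 + 10 = 13, A[0][2] + B[2][0] = 9 + 3 = 12) = 0 (attained at k = 0)
  C[0][1] = min over k of (A[0][0] + B[0][1] = 4 + -5 = -1, A[0][1] + B[1][1] = 3 + 8 = 11, A[0][2] + B[2][1] = 9 + -1 = 8) = -1 (attained at k = 0)
  C[0][2] = min over k of (A[0][0] + B[0][2] = 4 + 2 = 6, A[0][1] + B[1][2] = 3 + 8 = 11, A[0][2] + B[2][2] = 9 + 2 = 11) = 6 (attained at k = 0)
  C[1][0] = min over k of (A[1][0] + B[0][0] = 3 + -4 = -1, A[1][1] + B[1][0] = 3 + 10 = 13, A[1][2] + B[2][0] = 7 + 3 = 10) = -1 (attained at k = 0)
  C[1][1] = min over k of (A[1][0] + B[0][1] = 3 + -5 = -2, A[1][1] + B[1][1] = 3 + 8 = 11, A[1][2] + B[2][1] = 7 + -1 = 6) = -2 (attained at k = 0)
  C[1][2] = min over k of (A[1][0] + B[0][2] = 3 + 2 = 5, A[1][1] + B[1][2] = 3 + 8 = 11, A[1][2] + B[2][2] = 7 + 2 = 9) = 5 (attained at k = 0)
  C[2][0] = min over k of (A[2][0] + B[0][0] = 7 + -4 = 3, A[2][1] + B[1][0] = -2 + 10 = 8, A[2][2] + B[2][0] = 10 + 3 = 13) = 3 (attained at k = 0)
  C[2][1] = min over k of (A[2][0] + B[0][1] = 7 + -5 = 2, A[2][1] + B[1][1] = -2 + 8 = 6, A[2][2] + B[2][1] = 10 + -1 = 9) = 2 (attained at k = 0)
  C[2][2] = min over k of (A[2][0] + B[0][2] = 7 + 2 = 9, A[2][1] + B[1][2] = -2 + 8 = 6, A[2][2] + B[2][2] = 10 + 2 = 12) = 6 (attained at k = 1)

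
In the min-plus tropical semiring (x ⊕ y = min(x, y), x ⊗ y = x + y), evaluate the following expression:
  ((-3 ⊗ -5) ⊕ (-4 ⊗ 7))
((-3 ⊗ -5) ⊕ (-4 ⊗ 7)) = -8

Expand innermost to outermost. Recall ⊕ takes the minimum of its arguments and ⊗ takes their sum. Working out the expression ((-3 ⊗ -5) ⊕ (-4 ⊗ 7)) gives -8.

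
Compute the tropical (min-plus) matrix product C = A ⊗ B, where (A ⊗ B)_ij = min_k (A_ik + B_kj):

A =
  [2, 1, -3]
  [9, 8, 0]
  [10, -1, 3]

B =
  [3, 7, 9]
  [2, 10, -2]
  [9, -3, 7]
A ⊗ B =
  [3, -6, -1]
  [9, -3, 6]
  [1, 0, -3]

Apply the min-plus product entry-by-entry:
  C[0][0] = min over k of (A[0][0] + B[0][0] = 2 + 3 = 5, A[0][1] + B[1][0] = 1 + 2 = 3, A[0][2] + B[2][0] = -3 + 9 = 6) = 3 (attained at k = 1)
  C[0][1] = min over k of (A[0][0] + B[0][1] = 2 + 7 = 9, A[0][1] + B[1][1] = 1 + 10 = 11, A[0][2] + B[2][1] = -3 + -3 = -6) = -6 (attained at k = 2)
  C[0][2] = min over k of (A[0][0] + B[0][2] = 2 + 9 = 11, A[0][1] + B[1][2] = 1 + -2 = -1, A[0][2] + B[2][2] = -3 + 7 = 4) = -1 (attained at k = 1)
  C[1][0] = min over k of (A[1][0] + B[0][0] = 9 + 3 = 12, A[1][1] + B[1][0] = 8 + 2 = 10, A[1][2] + B[2][0] = 0 + 9 = 9) = 9 (attained at k = 2)
  C[1][1] = min over k of (A[1][0] + B[0][1] = 9 + 7 = 16, A[1][1] + B[1][1] = 8 + 10 = 18, A[1][2] + B[2][1] = 0 + -3 = -3) = -3 (attained at k = 2)
  C[1][2] = min over k of (A[1][0] + B[0][2] = 9 + 9 = 18, A[1][1] + B[1][2] = 8 + -2 = 6, A[1][2] + B[2][2] = 0 + 7 = 7) = 6 (attained at k = 1)
  C[2][0] = min over k of (A[2][0] + B[0][0] = 10 + 3 = 13, A[2][1] + B[1][0] = -1 + 2 = 1, A[2][2] + B[2][0] = 3 + 9 = 12) = 1 (attained at k = 1)
  C[2][1] = min over k of (A[2][0] + B[0][1] = 10 + 7 = 17, A[2][1] + B[1][1] = -1 + 10 = 9, A[2][2] + B[2][1] = 3 + -3 = 0) = 0 (attained at k = 2)
  C[2][2] = min over k of (A[2][0] + B[0][2] = 10 + 9 = 19, A[2][1] + B[1][2] = -1 + -2 = -3, A[2][2] + B[2][2] = 3 + 7 = 10) = -3 (attained at k = 1)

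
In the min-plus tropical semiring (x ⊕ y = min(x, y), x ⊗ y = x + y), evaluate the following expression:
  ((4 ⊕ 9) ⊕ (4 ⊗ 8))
((4 ⊕ 9) ⊕ (4 ⊗ 8)) = 4

Expand innermost to outermost. Recall ⊕ takes the minimum of its arguments and ⊗ takes their sum. Working out the expression ((4 ⊕ 9) ⊕ (4 ⊗ 8)) gives 4.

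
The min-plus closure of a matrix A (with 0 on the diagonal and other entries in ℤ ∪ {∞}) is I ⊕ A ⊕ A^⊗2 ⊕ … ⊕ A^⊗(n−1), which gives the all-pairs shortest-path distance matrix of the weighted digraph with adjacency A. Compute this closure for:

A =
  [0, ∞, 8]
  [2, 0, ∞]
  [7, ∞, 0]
Closure =
  [0, ∞, 8]
  [2, 0, 10]
  [7, ∞, 0]

This is the Floyd-Warshall all-pairs shortest-path computation. For each intermediate vertex k = 0, 1, …, 2, update dist[i][j] ← min(dist[i][j], dist[i][k] + dist[k][j]). The final matrix gives, for each (i, j), the minimum total weight of any directed path from i to j (possibly empty when i = j).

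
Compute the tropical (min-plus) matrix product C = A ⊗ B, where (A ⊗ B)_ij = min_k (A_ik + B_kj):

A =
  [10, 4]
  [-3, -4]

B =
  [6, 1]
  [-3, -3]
A ⊗ B =
  [1, 1]
  [-7, -7]

Apply the min-plus product entry-by-entry:
  C[0][0] = min over k of (A[0][0] + B[0][0] = 10 + 6 = 16, A[0][1] + B[1][0] = 4 + -3 = 1) = 1 (attained at k = 1)
  C[0][1] = min over k of (A[0][0] + B[0][1] = 10 + 1 = 11, A[0][1] + B[1][1] = 4 + -3 = 1) = 1 (attained at k = 1)
  C[1][0] = min over k of (A[1][0] + B[0][0] = -3 + 6 = 3, A[1][1] + B[1][0] = -4 + -3 = -7) = -7 (attained at k = 1)
  C[1][1] = min over k of (A[1][0] + B[0][1] = -3 + 1 = -2, A[1][1] + B[1][1] = -4 + -3 = -7) = -7 (attained at k = 1)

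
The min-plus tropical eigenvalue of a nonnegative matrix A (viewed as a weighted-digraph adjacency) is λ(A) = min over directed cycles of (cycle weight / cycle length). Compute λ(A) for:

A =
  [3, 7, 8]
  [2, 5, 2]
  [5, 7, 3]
λ(A) = 3

Enumerate directed cycles and compute their means (weight / length). Sample:
  cycle 0 → 0: weight = 3, length = 1, mean = 3/1 ≈ 3.000
  cycle 1 → 1: weight = 5, length = 1, mean = 5/1 ≈ 5.000
  cycle 2 → 2: weight = 3, length = 1, mean = 3/1 ≈ 3.000
  cycle 0 → 1 → 0: weight = 9, length = 2, mean = 9/2 ≈ 4.500
  cycle 0 → 2 → 0: weight = 13, length = 2, mean = 13/2 ≈ 6.500
  cycle 1 → 0 → 1: weight = 9, length = 2, mean = 9/2 ≈ 4.500
Minimum mean = 3.000, attained e.g. along the cycle 0 → 0 with weight 3 and length 1. So λ(A) = 3/1 = 3.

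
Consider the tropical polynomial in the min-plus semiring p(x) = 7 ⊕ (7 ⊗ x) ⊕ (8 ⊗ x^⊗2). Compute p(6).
p(6) = 7

A tropical monomial a ⊗ x^⊗i evaluates to a + i · x. Evaluating each term at x = 6:
  Term 0 contributes 7 + 0 · 6 = 7
  Term 1 contributes 7 + 1 · 6 = 13
  Term 2 contributes 8 + 2 · 6 = 20
p(6) = ⊕ of these = min[7, 13, 20] = 7.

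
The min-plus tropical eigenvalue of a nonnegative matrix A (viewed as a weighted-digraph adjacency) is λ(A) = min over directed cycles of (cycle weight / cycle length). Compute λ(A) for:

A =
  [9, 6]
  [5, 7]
λ(A) = 11/2

Enumerate directed cycles and compute their means (weight / length). Sample:
  cycle 0 → 0: weight = 9, length = 1, mean = 9/1 ≈ 9.000
  cycle 1 → 1: weight = 7, length = 1, mean = 7/1 ≈ 7.000
  cycle 0 → 1 → 0: weight = 11, length = 2, mean = 11/2 ≈ 5.500
  cycle 1 → 0 → 1: weight = 11, length = 2, mean = 11/2 ≈ 5.500
Minimum mean = 5.500, attained e.g. along the cycle 0 → 1 → 0 with weight 11 and length 2. So λ(A) = 11/2 = 11/2.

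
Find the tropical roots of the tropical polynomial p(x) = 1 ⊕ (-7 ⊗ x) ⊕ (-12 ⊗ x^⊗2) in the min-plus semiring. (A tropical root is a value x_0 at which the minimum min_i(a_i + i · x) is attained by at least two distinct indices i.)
Roots: {5, 8}

Each tropical root is a break point of the lower envelope of the lines y = a_i + i · x (there are 3 lines, with slopes 0, 1, ..., 2). Only the lines that attain the minimum somewhere contribute to roots; other lines are dominated. Here the surviving (envelope) indices are i = 2, i = 1, i = 0.
Intersections between consecutive envelope lines give the roots: for adjacent envelope indices i < j the intersection is x = (a_i − a_j) / (j − i). Reading off the sorted break points: {5, 8}.
Verification: at each break x_0, at least two indices attain the minimum of min_i(a_i + i · x_0).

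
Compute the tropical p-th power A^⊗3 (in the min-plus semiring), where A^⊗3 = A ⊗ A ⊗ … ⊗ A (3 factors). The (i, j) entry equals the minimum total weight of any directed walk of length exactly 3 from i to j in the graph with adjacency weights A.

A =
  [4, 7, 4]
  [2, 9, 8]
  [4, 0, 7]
A^⊗3 =
  [6, 8, 12]
  [10, 6, 10]
  [6, 8, 6]

Each entry (A^⊗3)_ij equals the minimum over all length-3 walks i = v_0 → v_1 → … → v_3 = j of Σ_t A[v_t][v_{t+1}]. For example, for (i, j) = (0, 2) we minimise over 9 possible intermediate vertex sequences; the minimum is 12, attained along the walk 0 → 0 → 0 → 2.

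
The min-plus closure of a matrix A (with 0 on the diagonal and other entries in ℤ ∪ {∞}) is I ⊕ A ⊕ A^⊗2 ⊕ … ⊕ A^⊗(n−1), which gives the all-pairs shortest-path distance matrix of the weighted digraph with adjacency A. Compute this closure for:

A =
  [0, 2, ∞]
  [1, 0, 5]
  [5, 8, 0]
Closure =
  [0, 2, 7]
  [1, 0, 5]
  [5, 7, 0]

This is the Floyd-Warshall all-pairs shortest-path computation. For each intermediate vertex k = 0, 1, …, 2, update dist[i][j] ← min(dist[i][j], dist[i][k] + dist[k][j]). The final matrix gives, for each (i, j), the minimum total weight of any directed path from i to j (possibly empty when i = j).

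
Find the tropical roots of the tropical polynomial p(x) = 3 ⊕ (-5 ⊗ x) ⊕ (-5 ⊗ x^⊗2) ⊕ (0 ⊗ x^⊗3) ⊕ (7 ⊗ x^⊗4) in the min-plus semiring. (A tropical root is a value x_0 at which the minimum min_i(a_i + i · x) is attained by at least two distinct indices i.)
Roots: {-7, -5, 0, 8}

Each tropical root is a break point of the lower envelope of the lines y = a_i + i · x (there are 5 lines, with slopes 0, 1, ..., 4). Only the lines that attain the minimum somewhere contribute to roots; other lines are dominated. Here the surviving (envelope) indices are i = 4, i = 3, i = 2, i = 1, i = 0.
Intersections between consecutive envelope lines give the roots: for adjacent envelope indices i < j the intersection is x = (a_i − a_j) / (j − i). Reading off the sorted break points: {-7, -5, 0, 8}.
Verification: at each break x_0, at least two indices attain the minimum of min_i(a_i + i · x_0).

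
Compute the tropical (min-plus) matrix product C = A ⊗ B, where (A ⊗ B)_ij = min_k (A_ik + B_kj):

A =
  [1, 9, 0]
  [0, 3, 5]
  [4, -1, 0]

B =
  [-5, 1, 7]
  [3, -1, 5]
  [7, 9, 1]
A ⊗ B =
  [-4, 2, 1]
  [-5, 1, 6]
  [-1, -2, 1]

Apply the min-plus product entry-by-entry:
  C[0][0] = min over k of (A[0][0] + B[0][0] = 1 + -5 = -4, A[0][1] + B[1][0] = 9 + 3 = 12, A[0][2] + B[2][0] = 0 + 7 = 7) = -4 (attained at k = 0)
  C[0][1] = min over k of (A[0][0] + B[0][1] = 1 + 1 = 2, A[0][1] + B[1][1] = 9 + -1 = 8, A[0][2] + B[2][1] = 0 + 9 = 9) = 2 (attained at k = 0)
  C[0][2] = min over k of (A[0][0] + B[0][2] = 1 + 7 = 8, A[0][1] + B[1][2] = 9 + 5 = 14, A[0][2] + B[2][2] = 0 + 1 = 1) = 1 (attained at k = 2)
  C[1][0] = min over k of (A[1][0] + B[0][0] = 0 + -5 = -5, A[1][1] + B[1][0] = 3 + 3 = 6, A[1][2] + B[2][0] = 5 + 7 = 12) = -5 (attained at k = 0)
  C[1][1] = min over k of (A[1][0] + B[0][1] = 0 + 1 = 1, A[1][1] + B[1][1] = 3 + -1 = 2, A[1][2] + B[2][1] = 5 + 9 = 14) = 1 (attained at k = 0)
  C[1][2] = min over k of (A[1][0] + B[0][2] = 0 + 7 = 7, A[1][1] + B[1][2] = 3 + 5 = 8, A[1][2] + B[2][2] = 5 + 1 = 6) = 6 (attained at k = 2)
  C[2][0] = min over k of (A[2][0] + B[0][0] = 4 + -5 = -1, A[2][1] + B[1][0] = -1 + 3 = 2, A[2][2] + B[2][0] = 0 + 7 = 7) = -1 (attained at k = 0)
  C[2][1] = min over k of (A[2][0] + B[0][1] = 4 + 1 = 5, A[2][1] + B[1][1] = -1 + -1 = -2, A[2][2] + B[2][1] = 0 + 9 = 9) = -2 (attained at k = 1)
  C[2][2] = min over k of (A[2][0] + B[0][2] = 4 + 7 = 11, A[2][1] + B[1][2] = -1 + 5 = 4, A[2][2] + B[2][2] = 0 + 1 = 1) = 1 (attained at k = 2)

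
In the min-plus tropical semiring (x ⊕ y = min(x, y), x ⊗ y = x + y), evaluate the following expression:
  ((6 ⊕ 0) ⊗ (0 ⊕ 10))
((6 ⊕ 0) ⊗ (0 ⊕ 10)) = 0

Expand innermost to outermost. Recall ⊕ takes the minimum of its arguments and ⊗ takes their sum. Working out the expression ((6 ⊕ 0) ⊗ (0 ⊕ 10)) gives 0.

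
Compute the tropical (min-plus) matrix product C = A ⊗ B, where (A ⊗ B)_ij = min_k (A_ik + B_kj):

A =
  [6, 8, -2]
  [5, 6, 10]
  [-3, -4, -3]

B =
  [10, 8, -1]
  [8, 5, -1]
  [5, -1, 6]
A ⊗ B =
  [3, -3, 4]
  [14, 9, 4]
  [2, -4, -5]

Apply the min-plus product entry-by-entry:
  C[0][0] = min over k of (A[0][0] + B[0][0] = 6 + 10 = 16, A[0][1] + B[1][0] = 8 + 8 = 16, A[0][2] + B[2][0] = -2 + 5 = 3) = 3 (attained at k = 2)
  C[0][1] = min over k of (A[0][0] + B[0][1] = 6 + 8 = 14, A[0][1] + B[1][1] = 8 + 5 = 13, A[0][2] + B[2][1] = -2 + -1 = -3) = -3 (attained at k = 2)
  C[0][2] = min over k of (A[0][0] + B[0][2] = 6 + -1 = 5, A[0][1] + B[1][2] = 8 + -1 = 7, A[0][2] + B[2][2] = -2 + 6 = 4) = 4 (attained at k = 2)
  C[1][0] = min over k of (A[1][0] + B[0][0] = 5 + 10 = 15, A[1][1] + B[1][0] = 6 + 8 = 14, A[1][2] + B[2][0] = 10 + 5 = 15) = 14 (attained at k = 1)
  C[1][1] = min over k of (A[1][0] + B[0][1] = 5 + 8 = 13, A[1][1] + B[1][1] = 6 + 5 = 11, A[1][2] + B[2][1] = 10 + -1 = 9) = 9 (attained at k = 2)
  C[1][2] = min over k of (A[1][0] + B[0][2] = 5 + -1 = 4, A[1][1] + B[1][2] = 6 + -1 = 5, A[1][2] + B[2][2] = 10 + 6 = 16) = 4 (attained at k = 0)
  C[2][0] = min over k of (A[2][0] + B[0][0] = -3 + 10 = 7, A[2][1] + B[1][0] = -4 + 8 = 4, A[2][2] + B[2][0] = -3 + 5 = 2) = 2 (attained at k = 2)
  C[2][1] = min over k of (A[2][0] + B[0][1] = -3 + 8 = 5, A[2][1] + B[1][1] = -4 + 5 = 1, A[2][2] + B[2][1] = -3 + -1 = -4) = -4 (attained at k = 2)
  C[2][2] = min over k of (A[2][0] + B[0][2] = -3 + -1 = -4, A[2][1] + B[1][2] = -4 + -1 = -5, A[2][2] + B[2][2] = -3 + 6 = 3) = -5 (attained at k = 1)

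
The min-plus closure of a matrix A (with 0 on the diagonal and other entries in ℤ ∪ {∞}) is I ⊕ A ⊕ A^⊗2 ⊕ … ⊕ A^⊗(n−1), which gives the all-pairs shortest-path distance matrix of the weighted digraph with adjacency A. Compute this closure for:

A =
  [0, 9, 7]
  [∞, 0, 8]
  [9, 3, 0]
Closure =
  [0, 9, 7]
  [17, 0, 8]
  [9, 3, 0]

This is the Floyd-Warshall all-pairs shortest-path computation. For each intermediate vertex k = 0, 1, …, 2, update dist[i][j] ← min(dist[i][j], dist[i][k] + dist[k][j]). The final matrix gives, for each (i, j), the minimum total weight of any directed path from i to j (possibly empty when i = j).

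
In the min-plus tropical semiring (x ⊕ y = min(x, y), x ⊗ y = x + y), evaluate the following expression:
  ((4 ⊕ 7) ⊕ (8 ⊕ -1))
((4 ⊕ 7) ⊕ (8 ⊕ -1)) = -1

Expand innermost to outermost. Recall ⊕ takes the minimum of its arguments and ⊗ takes their sum. Working out the expression ((4 ⊕ 7) ⊕ (8 ⊕ -1)) gives -1.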